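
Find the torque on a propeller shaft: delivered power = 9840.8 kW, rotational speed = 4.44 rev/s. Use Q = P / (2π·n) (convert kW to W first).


Formula: Q = P_W / (2 * pi * n)
Step 1 — P_W = 9840.8 kW * 1000 = 9840800.0 W
Step 2 — 2 * pi * n = 2 * pi * 4.44 = 27.897343
Step 3 — Q = 9840800.0 / 27.897343 ≈ 352750 N·m (5 s.f.)

352750 N·m


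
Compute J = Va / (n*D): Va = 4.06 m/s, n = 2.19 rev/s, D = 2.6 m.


Formula: J = Va / (n * D)
Step 1 — n * D = 2.19 * 2.6 = 5.694
Step 2 — J = 4.06 / 5.694 ≈ 0.71303 (5 s.f.)

0.71303


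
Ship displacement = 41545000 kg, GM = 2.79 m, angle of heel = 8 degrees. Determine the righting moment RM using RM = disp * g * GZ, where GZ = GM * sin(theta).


Formula: GZ = GM * sin(theta); RM = disp * g * GZ
Step 1 — GZ = 2.79 * sin(8°) = 2.79 * 0.139173 = 0.388293 m
Step 2 — RM = 41545000 * 9.81 * 0.388293 ≈ 158250000 N·m (5 s.f.)

158250000 N·m


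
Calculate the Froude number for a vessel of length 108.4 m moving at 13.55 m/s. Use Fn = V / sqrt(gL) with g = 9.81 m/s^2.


Formula: Fn = V / sqrt(g * L)
Step 1 — g * L = 9.81 * 108.4 = 1063.404
Step 2 — sqrt(g * L) = sqrt(1063.404) = 32.609876
Step 3 — Fn = 13.55 / 32.609876 ≈ 0.41552 (5 s.f.)

0.41552


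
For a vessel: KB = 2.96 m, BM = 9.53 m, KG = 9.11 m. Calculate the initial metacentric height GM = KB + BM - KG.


Formula: GM = KB + BM - KG
Step 1 — KM = KB + BM = 2.96 + 9.53 = 12.49 m
Step 2 — GM = KM - KG = 12.49 - 9.11 = 3.38 m

3.38 m


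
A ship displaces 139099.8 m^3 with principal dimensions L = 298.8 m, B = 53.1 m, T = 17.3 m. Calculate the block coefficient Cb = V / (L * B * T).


Formula: Cb = V / (L * B * T)
Step 1 — L * B * T = 298.8 * 53.1 * 17.3 = 274486.644 m^3
Step 2 — Cb = 139099.8 / 274486.644 ≈ 0.50676 (5 s.f.)

0.50676


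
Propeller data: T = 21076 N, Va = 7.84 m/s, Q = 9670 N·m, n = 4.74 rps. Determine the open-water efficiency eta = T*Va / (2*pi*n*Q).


Formula: eta = T * Va / (2 * pi * n * Q)
Step 1 — numerator = T * Va = 21076 * 7.84 = 165235.84
Step 2 — 2 * pi * n = 2 * pi * 4.74 = 29.782298
Step 3 — denominator = 29.782298 * 9670 = 287994.82
Step 4 — eta = 165235.84 / 287994.82 ≈ 0.57375 (5 s.f.)

0.57375


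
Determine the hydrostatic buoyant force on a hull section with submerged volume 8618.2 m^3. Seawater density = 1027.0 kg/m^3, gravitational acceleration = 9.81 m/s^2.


Formula: Fb = rho * g * V
Substituting: Fb = 1027.0 * 9.81 * 8618.2
Intermediate: 1027.0 * 9.81 = 10074.87
Result: Fb = 10074.87 * 8618.2 ≈ 86827000 N (5 s.f.)

86827000 N


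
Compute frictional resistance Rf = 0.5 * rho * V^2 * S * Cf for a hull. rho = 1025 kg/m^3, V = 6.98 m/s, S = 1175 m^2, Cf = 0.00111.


Formula: Rf = 0.5 * rho * V^2 * S * Cf
Step 1 — V^2 = 6.98^2 = 48.7204
Step 2 — 0.5 * rho * V^2 = 0.5 * 1025 * 48.7204 = 24969.205
Step 3 — Rf = 24969.205 * 1175 * 0.00111 ≈ 32566 N (5 s.f.)

32566 N


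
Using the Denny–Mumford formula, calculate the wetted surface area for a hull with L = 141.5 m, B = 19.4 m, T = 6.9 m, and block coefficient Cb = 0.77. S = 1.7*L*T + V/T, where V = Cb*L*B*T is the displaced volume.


Formula: S = 1.7*L*T + V/T with V = Cb*L*B*T, i.e. S = L * (1.7*T + Cb*B)
Step 1 — 1.7*T = 1.7 * 6.9 = 11.73 m
Step 2 — Cb*B = 0.77 * 19.4 = 14.938 m
Step 3 — 1.7*T + Cb*B = 11.73 + 14.938 = 26.668 m
Step 4 — S = 141.5 * 26.668 ≈ 3773.5 m^2 (5 s.f.)

3773.5 m^2


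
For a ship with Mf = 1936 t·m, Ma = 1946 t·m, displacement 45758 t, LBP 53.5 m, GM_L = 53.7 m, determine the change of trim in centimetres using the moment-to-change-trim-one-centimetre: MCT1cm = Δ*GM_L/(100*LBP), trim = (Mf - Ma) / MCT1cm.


Formula: net trimming moment = Mf - Ma; MCT1cm = Δ*GM_L/(100*LBP); trim = net moment / MCT1cm
Step 1 — net trimming moment = 1936 - 1946 = -10 t·m
Step 2 — MCT1cm = 45758 * 53.7 / (100 * 53.5) = 459.2906 t·m/cm
Step 3 — trim = -10 / 459.2906 ≈ -0.021773 cm (5 s.f.)

-0.021773 cm


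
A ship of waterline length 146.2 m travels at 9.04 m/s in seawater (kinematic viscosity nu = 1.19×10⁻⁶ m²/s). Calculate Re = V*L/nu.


Formula: Re = V * L / nu
Step 1 — V * L = 9.04 * 146.2 = 1321.648 m^2/s
Step 2 — Re = 1321.648 / 1.19e-6 = 1.11e+09

1.11e+09


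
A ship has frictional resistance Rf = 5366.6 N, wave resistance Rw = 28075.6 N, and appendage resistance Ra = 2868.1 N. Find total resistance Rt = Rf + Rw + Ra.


Formula: Rt = Rf + Rw + Ra
Substituting: Rt = 5366.6 + 28075.6 + 2868.1
Result: Rt = 36310.3 N

36310.3 N


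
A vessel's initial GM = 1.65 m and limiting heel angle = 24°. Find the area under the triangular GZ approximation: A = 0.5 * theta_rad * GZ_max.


Formula: GZ_max = GM * sin(theta); Area = 0.5 * theta_rad * GZ_max
Step 1 — GZ_max = 1.65 * sin(24°) = 1.65 * 0.406737 = 0.671116 m
Step 2 — theta_rad = 24 * pi/180 = 0.418879 rad
Step 3 — Area = 0.5 * 0.418879 * 0.671116 ≈ 0.14056 m·rad (5 s.f.)

0.14056 m·rad


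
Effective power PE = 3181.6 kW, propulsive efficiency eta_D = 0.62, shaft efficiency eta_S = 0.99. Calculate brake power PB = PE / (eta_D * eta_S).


Formula: PB = PE / (eta_D * eta_S)
Step 1 — combined efficiency = eta_D * eta_S = 0.62 * 0.99 = 0.6138
Step 2 — PB = 3181.6 / 0.6138 ≈ 5183.4 kW (5 s.f.)

5183.4 kW


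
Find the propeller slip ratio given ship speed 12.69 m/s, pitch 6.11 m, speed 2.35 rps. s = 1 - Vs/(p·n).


Formula: s = 1 - Vs / (p * n)
Step 1 — p * n = 6.11 * 2.35 = 14.3585
Step 2 — Vs / (p*n) = 12.69 / 14.3585 = 0.883797 (6 d.p.)
Step 3 — s = 1 - 0.883797 = 0.116203

0.116203


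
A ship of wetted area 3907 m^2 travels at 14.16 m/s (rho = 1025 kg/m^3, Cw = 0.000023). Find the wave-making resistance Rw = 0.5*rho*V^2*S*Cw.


Formula: Rw = 0.5 * rho * V^2 * S * Cw
Step 1 — V^2 = 14.16^2 = 200.5056
Step 2 — 0.5 * rho * V^2 = 0.5 * 1025 * 200.5056 = 102759.12
Step 3 — Rw = 102759.12 * 3907 * 0.000023 ≈ 9234.0 N (5 s.f.)

9234.0 N


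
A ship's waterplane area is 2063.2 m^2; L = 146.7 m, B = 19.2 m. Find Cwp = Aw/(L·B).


Formula: Cwp = Aw / (L * B)
Step 1 — L * B = 146.7 * 19.2 = 2816.64 m^2
Step 2 — Cwp = 2063.2 / 2816.64 ≈ 0.73250 (5 s.f.)

0.73250


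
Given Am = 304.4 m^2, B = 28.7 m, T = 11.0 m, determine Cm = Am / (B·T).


Formula: Cm = Am / (B * T)
Step 1 — B * T = 28.7 * 11.0 = 315.7 m^2
Step 2 — Cm = 304.4 / 315.7 ≈ 0.96421 (5 s.f.)

0.96421


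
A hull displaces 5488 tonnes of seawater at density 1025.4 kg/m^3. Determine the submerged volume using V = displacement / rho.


Formula: V = mass / rho
Step 1 — convert tonnes to kg: 5488 t * 1000 = 5488000 kg
Step 2 — V = 5488000 / 1025.4 ≈ 5352.1 m^3 (5 s.f.)

5352.1 m^3


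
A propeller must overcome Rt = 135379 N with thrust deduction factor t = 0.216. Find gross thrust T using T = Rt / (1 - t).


Formula: T = Rt / (1 - t)
Step 1 — (1 - t) = 1 - 0.216 = 0.784
Step 2 — T = 135379 / 0.784 ≈ 172680 N (5 s.f.)

172680 N


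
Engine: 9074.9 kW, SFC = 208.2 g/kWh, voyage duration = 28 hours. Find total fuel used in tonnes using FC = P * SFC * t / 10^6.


Formula: FC (tonnes) = P * SFC * t / 1,000,000
Step 1 — P * SFC * t = 9074.9 * 208.2 * 28 = 52903037.04 g
Step 2 — FC (tonnes) = 52903037.04 / 1,000,000 ≈ 52.903 tonnes (5 s.f.)

52.903 tonnes


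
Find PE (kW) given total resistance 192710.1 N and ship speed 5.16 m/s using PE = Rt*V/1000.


Formula: PE = Rt * V / 1000 (kW)
Step 1 — PE (W) = 192710.1 * 5.16 = 994384.116 W
Step 2 — PE (kW) = 994384.116 / 1000 ≈ 994.38 kW (5 s.f.)

994.38 kW


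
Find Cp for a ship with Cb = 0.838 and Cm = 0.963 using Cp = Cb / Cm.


Formula: Cp = Cb / Cm
Substituting: Cp = 0.838 / 0.963
Result: Cp ≈ 0.87020 (5 s.f.)

0.87020


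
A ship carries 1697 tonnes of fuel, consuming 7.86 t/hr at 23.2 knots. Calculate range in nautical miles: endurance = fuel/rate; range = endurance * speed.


Formula: endurance = fuel / rate; range = endurance * speed
Step 1 — endurance = 1697 / 7.86 = 215.9033 hours
Step 2 — range = 215.9033 * 23.2 ≈ 5009.0 nautical miles (5 s.f.)

5009.0 NM


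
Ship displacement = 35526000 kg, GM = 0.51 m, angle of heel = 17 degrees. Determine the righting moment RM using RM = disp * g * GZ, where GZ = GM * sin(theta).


Formula: GZ = GM * sin(theta); RM = disp * g * GZ
Step 1 — GZ = 0.51 * sin(17°) = 0.51 * 0.292372 = 0.14911 m
Step 2 — RM = 35526000 * 9.81 * 0.14911 ≈ 51966000 N·m (5 s.f.)

51966000 N·m


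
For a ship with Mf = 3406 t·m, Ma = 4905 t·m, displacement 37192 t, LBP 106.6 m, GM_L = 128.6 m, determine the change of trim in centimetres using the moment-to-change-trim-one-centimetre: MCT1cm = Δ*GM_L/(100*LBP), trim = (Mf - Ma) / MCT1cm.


Formula: net trimming moment = Mf - Ma; MCT1cm = Δ*GM_L/(100*LBP); trim = net moment / MCT1cm
Step 1 — net trimming moment = 3406 - 4905 = -1499 t·m
Step 2 — MCT1cm = 37192 * 128.6 / (100 * 106.6) = 448.6765 t·m/cm
Step 3 — trim = -1499 / 448.6765 ≈ -3.3409 cm (5 s.f.)

-3.3409 cm


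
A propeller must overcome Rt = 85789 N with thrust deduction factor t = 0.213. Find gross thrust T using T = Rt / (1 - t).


Formula: T = Rt / (1 - t)
Step 1 — (1 - t) = 1 - 0.213 = 0.787
Step 2 — T = 85789 / 0.787 ≈ 109010 N (5 s.f.)

109010 N


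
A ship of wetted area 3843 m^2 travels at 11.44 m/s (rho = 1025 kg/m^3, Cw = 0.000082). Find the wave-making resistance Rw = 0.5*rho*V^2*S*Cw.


Formula: Rw = 0.5 * rho * V^2 * S * Cw
Step 1 — V^2 = 11.44^2 = 130.8736
Step 2 — 0.5 * rho * V^2 = 0.5 * 1025 * 130.8736 = 67072.72
Step 3 — Rw = 67072.72 * 3843 * 0.000082 ≈ 21136 N (5 s.f.)

21136 N


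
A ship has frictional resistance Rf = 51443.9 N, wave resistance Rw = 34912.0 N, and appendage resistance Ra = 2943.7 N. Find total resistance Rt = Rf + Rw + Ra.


Formula: Rt = Rf + Rw + Ra
Substituting: Rt = 51443.9 + 34912.0 + 2943.7
Result: Rt = 89299.6 N

89299.6 N


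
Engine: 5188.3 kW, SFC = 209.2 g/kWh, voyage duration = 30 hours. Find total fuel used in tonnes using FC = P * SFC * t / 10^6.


Formula: FC (tonnes) = P * SFC * t / 1,000,000
Step 1 — P * SFC * t = 5188.3 * 209.2 * 30 = 32561770.8 g
Step 2 — FC (tonnes) = 32561770.8 / 1,000,000 ≈ 32.562 tonnes (5 s.f.)

32.562 tonnes


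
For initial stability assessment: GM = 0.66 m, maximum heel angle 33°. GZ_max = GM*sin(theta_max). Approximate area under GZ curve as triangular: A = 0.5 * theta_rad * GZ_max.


Formula: GZ_max = GM * sin(theta); Area = 0.5 * theta_rad * GZ_max
Step 1 — GZ_max = 0.66 * sin(33°) = 0.66 * 0.544639 = 0.359462 m
Step 2 — theta_rad = 33 * pi/180 = 0.575959 rad
Step 3 — Area = 0.5 * 0.575959 * 0.359462 ≈ 0.10352 m·rad (5 s.f.)

0.10352 m·rad


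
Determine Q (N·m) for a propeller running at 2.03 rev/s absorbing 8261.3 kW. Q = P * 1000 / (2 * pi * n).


Formula: Q = P_W / (2 * pi * n)
Step 1 — P_W = 8261.3 kW * 1000 = 8261300.0 W
Step 2 — 2 * pi * n = 2 * pi * 2.03 = 12.754866
Step 3 — Q = 8261300.0 / 12.754866 ≈ 647700 N·m (5 s.f.)

647700 N·m


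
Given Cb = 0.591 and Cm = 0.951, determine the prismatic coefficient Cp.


Formula: Cp = Cb / Cm
Substituting: Cp = 0.591 / 0.951
Result: Cp ≈ 0.62145 (5 s.f.)

0.62145


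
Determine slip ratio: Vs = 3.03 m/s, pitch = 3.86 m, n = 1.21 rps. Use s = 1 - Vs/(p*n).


Formula: s = 1 - Vs / (p * n)
Step 1 — p * n = 3.86 * 1.21 = 4.6706
Step 2 — Vs / (p*n) = 3.03 / 4.6706 = 0.648739 (6 d.p.)
Step 3 — s = 1 - 0.648739 = 0.351261

0.351261


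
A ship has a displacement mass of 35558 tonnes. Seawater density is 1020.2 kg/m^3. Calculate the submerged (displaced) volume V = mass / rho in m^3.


Formula: V = mass / rho
Step 1 — convert tonnes to kg: 35558 t * 1000 = 35558000 kg
Step 2 — V = 35558000 / 1020.2 ≈ 34854 m^3 (5 s.f.)

34854 m^3


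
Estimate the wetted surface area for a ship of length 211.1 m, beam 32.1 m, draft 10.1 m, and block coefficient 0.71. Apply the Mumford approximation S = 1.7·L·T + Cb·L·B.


Formula: S = 1.7*L*T + V/T with V = Cb*L*B*T, i.e. S = L * (1.7*T + Cb*B)
Step 1 — 1.7*T = 1.7 * 10.1 = 17.17 m
Step 2 — Cb*B = 0.71 * 32.1 = 22.791 m
Step 3 — 1.7*T + Cb*B = 17.17 + 22.791 = 39.961 m
Step 4 — S = 211.1 * 39.961 ≈ 8435.8 m^2 (5 s.f.)

8435.8 m^2


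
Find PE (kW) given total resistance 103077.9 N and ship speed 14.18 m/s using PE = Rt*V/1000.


Formula: PE = Rt * V / 1000 (kW)
Step 1 — PE (W) = 103077.9 * 14.18 = 1461644.622 W
Step 2 — PE (kW) = 1461644.622 / 1000 ≈ 1461.6 kW (5 s.f.)

1461.6 kW


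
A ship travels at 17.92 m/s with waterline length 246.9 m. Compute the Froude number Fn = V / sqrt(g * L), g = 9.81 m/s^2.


Formula: Fn = V / sqrt(g * L)
Step 1 — g * L = 9.81 * 246.9 = 2422.089
Step 2 — sqrt(g * L) = sqrt(2422.089) = 49.214723
Step 3 — Fn = 17.92 / 49.214723 ≈ 0.36412 (5 s.f.)

0.36412


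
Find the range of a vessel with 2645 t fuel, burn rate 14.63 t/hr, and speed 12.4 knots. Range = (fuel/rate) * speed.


Formula: endurance = fuel / rate; range = endurance * speed
Step 1 — endurance = 2645 / 14.63 = 180.7929 hours
Step 2 — range = 180.7929 * 12.4 ≈ 2241.8 nautical miles (5 s.f.)

2241.8 NM


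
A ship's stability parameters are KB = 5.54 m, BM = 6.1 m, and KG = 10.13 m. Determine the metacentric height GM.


Formula: GM = KB + BM - KG
Step 1 — KM = KB + BM = 5.54 + 6.1 = 11.64 m
Step 2 — GM = KM - KG = 11.64 - 10.13 = 1.51 m

1.51 m


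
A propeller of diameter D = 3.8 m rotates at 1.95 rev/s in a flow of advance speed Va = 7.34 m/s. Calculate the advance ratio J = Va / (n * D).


Formula: J = Va / (n * D)
Step 1 — n * D = 1.95 * 3.8 = 7.41
Step 2 — J = 7.34 / 7.41 ≈ 0.99055 (5 s.f.)

0.99055


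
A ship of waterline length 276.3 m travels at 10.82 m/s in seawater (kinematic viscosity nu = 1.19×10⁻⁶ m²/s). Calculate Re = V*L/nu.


Formula: Re = V * L / nu
Step 1 — V * L = 10.82 * 276.3 = 2989.566 m^2/s
Step 2 — Re = 2989.566 / 1.19e-6 = 2.51e+09

2.51e+09


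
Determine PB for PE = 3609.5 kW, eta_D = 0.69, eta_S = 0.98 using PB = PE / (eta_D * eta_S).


Formula: PB = PE / (eta_D * eta_S)
Step 1 — combined efficiency = eta_D * eta_S = 0.69 * 0.98 = 0.6762
Step 2 — PB = 3609.5 / 0.6762 ≈ 5337.9 kW (5 s.f.)

5337.9 kW


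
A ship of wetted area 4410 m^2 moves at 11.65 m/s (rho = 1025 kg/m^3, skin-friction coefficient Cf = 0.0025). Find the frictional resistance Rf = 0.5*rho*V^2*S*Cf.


Formula: Rf = 0.5 * rho * V^2 * S * Cf
Step 1 — V^2 = 11.65^2 = 135.7225
Step 2 — 0.5 * rho * V^2 = 0.5 * 1025 * 135.7225 = 69557.78125
Step 3 — Rf = 69557.78125 * 4410 * 0.0025 ≈ 766870 N (5 s.f.)

766870 N


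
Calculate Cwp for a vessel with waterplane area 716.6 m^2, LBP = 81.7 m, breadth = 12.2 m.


Formula: Cwp = Aw / (L * B)
Step 1 — L * B = 81.7 * 12.2 = 996.74 m^2
Step 2 — Cwp = 716.6 / 996.74 ≈ 0.71894 (5 s.f.)

0.71894


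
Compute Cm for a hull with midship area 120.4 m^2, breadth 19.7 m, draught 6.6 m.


Formula: Cm = Am / (B * T)
Step 1 — B * T = 19.7 * 6.6 = 130.02 m^2
Step 2 — Cm = 120.4 / 130.02 ≈ 0.92601 (5 s.f.)

0.92601


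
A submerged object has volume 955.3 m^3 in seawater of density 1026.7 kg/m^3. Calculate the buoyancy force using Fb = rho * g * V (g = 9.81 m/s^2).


Formula: Fb = rho * g * V
Substituting: Fb = 1026.7 * 9.81 * 955.3
Intermediate: 1026.7 * 9.81 = 10071.927
Result: Fb = 10071.927 * 955.3 ≈ 9621700 N (5 s.f.)

9621700 N


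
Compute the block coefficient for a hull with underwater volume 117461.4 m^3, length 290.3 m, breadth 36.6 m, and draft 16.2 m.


Formula: Cb = V / (L * B * T)
Step 1 — L * B * T = 290.3 * 36.6 * 16.2 = 172124.676 m^3
Step 2 — Cb = 117461.4 / 172124.676 ≈ 0.68242 (5 s.f.)

0.68242


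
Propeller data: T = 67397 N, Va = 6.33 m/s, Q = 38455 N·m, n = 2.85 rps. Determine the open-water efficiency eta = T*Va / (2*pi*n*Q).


Formula: eta = T * Va / (2 * pi * n * Q)
Step 1 — numerator = T * Va = 67397 * 6.33 = 426623.01
Step 2 — 2 * pi * n = 2 * pi * 2.85 = 17.907078
Step 3 — denominator = 17.907078 * 38455 = 688616.68
Step 4 — eta = 426623.01 / 688616.68 ≈ 0.61954 (5 s.f.)

0.61954


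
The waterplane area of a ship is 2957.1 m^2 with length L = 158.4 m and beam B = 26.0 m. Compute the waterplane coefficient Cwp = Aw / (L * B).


Formula: Cwp = Aw / (L * B)
Step 1 — L * B = 158.4 * 26.0 = 4118.4 m^2
Step 2 — Cwp = 2957.1 / 4118.4 ≈ 0.71802 (5 s.f.)

0.71802


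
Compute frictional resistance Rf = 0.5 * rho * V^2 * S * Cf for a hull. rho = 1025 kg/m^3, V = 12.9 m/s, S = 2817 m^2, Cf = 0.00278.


Formula: Rf = 0.5 * rho * V^2 * S * Cf
Step 1 — V^2 = 12.9^2 = 166.41
Step 2 — 0.5 * rho * V^2 = 0.5 * 1025 * 166.41 = 85285.125
Step 3 — Rf = 85285.125 * 2817 * 0.00278 ≈ 667890 N (5 s.f.)

667890 N


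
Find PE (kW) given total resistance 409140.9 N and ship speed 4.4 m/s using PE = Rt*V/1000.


Formula: PE = Rt * V / 1000 (kW)
Step 1 — PE (W) = 409140.9 * 4.4 = 1800219.96 W
Step 2 — PE (kW) = 1800219.96 / 1000 ≈ 1800.2 kW (5 s.f.)

1800.2 kW


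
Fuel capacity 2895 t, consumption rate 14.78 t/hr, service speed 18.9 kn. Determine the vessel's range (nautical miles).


Formula: endurance = fuel / rate; range = endurance * speed
Step 1 — endurance = 2895 / 14.78 = 195.8728 hours
Step 2 — range = 195.8728 * 18.9 ≈ 3702.0 nautical miles (5 s.f.)

3702.0 NM


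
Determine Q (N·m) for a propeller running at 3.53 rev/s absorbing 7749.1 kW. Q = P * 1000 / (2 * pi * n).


Formula: Q = P_W / (2 * pi * n)
Step 1 — P_W = 7749.1 kW * 1000 = 7749100.0 W
Step 2 — 2 * pi * n = 2 * pi * 3.53 = 22.179644
Step 3 — Q = 7749100.0 / 22.179644 ≈ 349380 N·m (5 s.f.)

349380 N·m


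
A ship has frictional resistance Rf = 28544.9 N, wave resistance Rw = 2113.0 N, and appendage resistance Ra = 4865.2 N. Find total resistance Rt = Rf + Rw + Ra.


Formula: Rt = Rf + Rw + Ra
Substituting: Rt = 28544.9 + 2113.0 + 4865.2
Result: Rt = 35523.1 N

35523.1 N


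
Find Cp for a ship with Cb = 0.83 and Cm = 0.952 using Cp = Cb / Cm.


Formula: Cp = Cb / Cm
Substituting: Cp = 0.83 / 0.952
Result: Cp ≈ 0.87185 (5 s.f.)

0.87185


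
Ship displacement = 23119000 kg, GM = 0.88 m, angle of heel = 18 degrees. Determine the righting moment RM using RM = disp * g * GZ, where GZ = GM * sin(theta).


Formula: GZ = GM * sin(theta); RM = disp * g * GZ
Step 1 — GZ = 0.88 * sin(18°) = 0.88 * 0.309017 = 0.271935 m
Step 2 — RM = 23119000 * 9.81 * 0.271935 ≈ 61674000 N·m (5 s.f.)

61674000 N·m


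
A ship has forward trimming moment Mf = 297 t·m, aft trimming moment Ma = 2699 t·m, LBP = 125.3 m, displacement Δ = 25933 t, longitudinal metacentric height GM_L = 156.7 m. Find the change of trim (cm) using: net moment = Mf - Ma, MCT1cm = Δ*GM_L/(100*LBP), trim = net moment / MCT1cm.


Formula: net trimming moment = Mf - Ma; MCT1cm = Δ*GM_L/(100*LBP); trim = net moment / MCT1cm
Step 1 — net trimming moment = 297 - 2699 = -2402 t·m
Step 2 — MCT1cm = 25933 * 156.7 / (100 * 125.3) = 324.3177 t·m/cm
Step 3 — trim = -2402 / 324.3177 ≈ -7.4063 cm (5 s.f.)

-7.4063 cm


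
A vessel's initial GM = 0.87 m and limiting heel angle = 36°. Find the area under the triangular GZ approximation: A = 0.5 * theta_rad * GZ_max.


Formula: GZ_max = GM * sin(theta); Area = 0.5 * theta_rad * GZ_max
Step 1 — GZ_max = 0.87 * sin(36°) = 0.87 * 0.587785 = 0.511373 m
Step 2 — theta_rad = 36 * pi/180 = 0.628319 rad
Step 3 — Area = 0.5 * 0.628319 * 0.511373 ≈ 0.16065 m·rad (5 s.f.)

0.16065 m·rad


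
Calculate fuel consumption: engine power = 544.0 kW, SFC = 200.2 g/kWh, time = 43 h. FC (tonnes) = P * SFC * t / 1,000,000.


Formula: FC (tonnes) = P * SFC * t / 1,000,000
Step 1 — P * SFC * t = 544.0 * 200.2 * 43 = 4683078.4 g
Step 2 — FC (tonnes) = 4683078.4 / 1,000,000 ≈ 4.6831 tonnes (5 s.f.)

4.6831 tonnes


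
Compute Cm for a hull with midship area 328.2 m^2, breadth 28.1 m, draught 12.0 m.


Formula: Cm = Am / (B * T)
Step 1 — B * T = 28.1 * 12.0 = 337.2 m^2
Step 2 — Cm = 328.2 / 337.2 ≈ 0.97331 (5 s.f.)

0.97331


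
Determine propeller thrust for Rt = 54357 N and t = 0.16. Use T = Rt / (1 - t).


Formula: T = Rt / (1 - t)
Step 1 — (1 - t) = 1 - 0.16 = 0.84
Step 2 — T = 54357 / 0.84 ≈ 64711 N (5 s.f.)

64711 N


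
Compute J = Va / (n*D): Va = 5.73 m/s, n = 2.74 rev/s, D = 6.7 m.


Formula: J = Va / (n * D)
Step 1 — n * D = 2.74 * 6.7 = 18.358
Step 2 — J = 5.73 / 18.358 ≈ 0.31213 (5 s.f.)

0.31213


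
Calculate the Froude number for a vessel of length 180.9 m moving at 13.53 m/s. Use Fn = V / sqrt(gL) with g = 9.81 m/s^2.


Formula: Fn = V / sqrt(g * L)
Step 1 — g * L = 9.81 * 180.9 = 1774.629
Step 2 — sqrt(g * L) = sqrt(1774.629) = 42.126346
Step 3 — Fn = 13.53 / 42.126346 ≈ 0.32118 (5 s.f.)

0.32118


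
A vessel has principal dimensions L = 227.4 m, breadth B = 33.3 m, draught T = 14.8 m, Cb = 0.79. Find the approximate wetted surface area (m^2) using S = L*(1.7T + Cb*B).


Formula: S = 1.7*L*T + V/T with V = Cb*L*B*T, i.e. S = L * (1.7*T + Cb*B)
Step 1 — 1.7*T = 1.7 * 14.8 = 25.16 m
Step 2 — Cb*B = 0.79 * 33.3 = 26.307 m
Step 3 — 1.7*T + Cb*B = 25.16 + 26.307 = 51.467 m
Step 4 — S = 227.4 * 51.467 ≈ 11704 m^2 (5 s.f.)

11704 m^2


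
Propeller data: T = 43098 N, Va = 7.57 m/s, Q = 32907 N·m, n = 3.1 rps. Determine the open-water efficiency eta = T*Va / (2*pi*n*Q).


Formula: eta = T * Va / (2 * pi * n * Q)
Step 1 — numerator = T * Va = 43098 * 7.57 = 326251.86
Step 2 — 2 * pi * n = 2 * pi * 3.1 = 19.477874
Step 3 — denominator = 19.477874 * 32907 = 640958.4
Step 4 — eta = 326251.86 / 640958.4 ≈ 0.50901 (5 s.f.)

0.50901


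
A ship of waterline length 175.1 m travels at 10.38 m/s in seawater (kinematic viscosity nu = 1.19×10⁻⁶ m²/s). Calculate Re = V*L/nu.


Formula: Re = V * L / nu
Step 1 — V * L = 10.38 * 175.1 = 1817.538 m^2/s
Step 2 — Re = 1817.538 / 1.19e-6 = 1.53e+09

1.53e+09


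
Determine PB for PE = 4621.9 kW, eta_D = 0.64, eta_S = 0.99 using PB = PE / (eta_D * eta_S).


Formula: PB = PE / (eta_D * eta_S)
Step 1 — combined efficiency = eta_D * eta_S = 0.64 * 0.99 = 0.6336
Step 2 — PB = 4621.9 / 0.6336 ≈ 7294.7 kW (5 s.f.)

7294.7 kW


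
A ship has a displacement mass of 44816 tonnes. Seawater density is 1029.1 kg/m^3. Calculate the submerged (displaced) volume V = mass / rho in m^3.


Formula: V = mass / rho
Step 1 — convert tonnes to kg: 44816 t * 1000 = 44816000 kg
Step 2 — V = 44816000 / 1029.1 ≈ 43549 m^3 (5 s.f.)

43549 m^3


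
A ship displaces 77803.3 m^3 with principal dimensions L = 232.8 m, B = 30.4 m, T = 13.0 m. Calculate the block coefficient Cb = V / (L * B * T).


Formula: Cb = V / (L * B * T)
Step 1 — L * B * T = 232.8 * 30.4 * 13.0 = 92002.56 m^3
Step 2 — Cb = 77803.3 / 92002.56 ≈ 0.84566 (5 s.f.)

0.84566


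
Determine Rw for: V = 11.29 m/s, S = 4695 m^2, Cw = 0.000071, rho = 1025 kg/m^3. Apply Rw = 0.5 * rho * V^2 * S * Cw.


Formula: Rw = 0.5 * rho * V^2 * S * Cw
Step 1 — V^2 = 11.29^2 = 127.4641
Step 2 — 0.5 * rho * V^2 = 0.5 * 1025 * 127.4641 = 65325.35125
Step 3 — Rw = 65325.35125 * 4695 * 0.000071 ≈ 21776 N (5 s.f.)

21776 N


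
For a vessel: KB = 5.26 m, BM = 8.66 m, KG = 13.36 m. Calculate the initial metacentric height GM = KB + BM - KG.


Formula: GM = KB + BM - KG
Step 1 — KM = KB + BM = 5.26 + 8.66 = 13.92 m
Step 2 — GM = KM - KG = 13.92 - 13.36 = 0.56 m

0.56 m


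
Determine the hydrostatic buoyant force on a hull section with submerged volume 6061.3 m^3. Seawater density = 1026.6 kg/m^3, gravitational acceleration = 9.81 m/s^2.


Formula: Fb = rho * g * V
Substituting: Fb = 1026.6 * 9.81 * 6061.3
Intermediate: 1026.6 * 9.81 = 10070.946
Result: Fb = 10070.946 * 6061.3 ≈ 61043000 N (5 s.f.)

61043000 N


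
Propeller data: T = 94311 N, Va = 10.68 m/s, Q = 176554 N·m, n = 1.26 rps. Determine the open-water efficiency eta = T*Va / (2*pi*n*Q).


Formula: eta = T * Va / (2 * pi * n * Q)
Step 1 — numerator = T * Va = 94311 * 10.68 = 1007241.48
Step 2 — 2 * pi * n = 2 * pi * 1.26 = 7.916813
Step 3 — denominator = 7.916813 * 176554 = 1397745.0
Step 4 — eta = 1007241.48 / 1397745.0 ≈ 0.72062 (5 s.f.)

0.72062


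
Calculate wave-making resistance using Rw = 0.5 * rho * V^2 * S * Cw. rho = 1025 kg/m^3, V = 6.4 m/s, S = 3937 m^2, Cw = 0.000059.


Formula: Rw = 0.5 * rho * V^2 * S * Cw
Step 1 — V^2 = 6.4^2 = 40.96
Step 2 — 0.5 * rho * V^2 = 0.5 * 1025 * 40.96 = 20992.0
Step 3 — Rw = 20992.0 * 3937 * 0.000059 ≈ 4876.1 N (5 s.f.)

4876.1 N


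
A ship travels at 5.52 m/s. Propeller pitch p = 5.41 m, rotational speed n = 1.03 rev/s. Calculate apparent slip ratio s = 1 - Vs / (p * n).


Formula: s = 1 - Vs / (p * n)
Step 1 — p * n = 5.41 * 1.03 = 5.5723
Step 2 — Vs / (p*n) = 5.52 / 5.5723 = 0.990614 (6 d.p.)
Step 3 — s = 1 - 0.990614 = 0.009386

0.009386


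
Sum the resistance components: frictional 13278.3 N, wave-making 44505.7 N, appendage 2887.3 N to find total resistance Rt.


Formula: Rt = Rf + Rw + Ra
Substituting: Rt = 13278.3 + 44505.7 + 2887.3
Result: Rt = 60671.3 N

60671.3 N


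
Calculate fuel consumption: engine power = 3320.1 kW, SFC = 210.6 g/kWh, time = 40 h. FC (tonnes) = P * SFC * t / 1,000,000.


Formula: FC (tonnes) = P * SFC * t / 1,000,000
Step 1 — P * SFC * t = 3320.1 * 210.6 * 40 = 27968522.4 g
Step 2 — FC (tonnes) = 27968522.4 / 1,000,000 ≈ 27.969 tonnes (5 s.f.)

27.969 tonnes


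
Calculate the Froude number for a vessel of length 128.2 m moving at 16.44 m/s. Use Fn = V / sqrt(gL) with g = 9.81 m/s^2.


Formula: Fn = V / sqrt(g * L)
Step 1 — g * L = 9.81 * 128.2 = 1257.642
Step 2 — sqrt(g * L) = sqrt(1257.642) = 35.463249
Step 3 — Fn = 16.44 / 35.463249 ≈ 0.46358 (5 s.f.)

0.46358


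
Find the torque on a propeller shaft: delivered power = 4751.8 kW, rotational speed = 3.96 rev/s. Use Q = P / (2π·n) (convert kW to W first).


Formula: Q = P_W / (2 * pi * n)
Step 1 — P_W = 4751.8 kW * 1000 = 4751800.0 W
Step 2 — 2 * pi * n = 2 * pi * 3.96 = 24.881414
Step 3 — Q = 4751800.0 / 24.881414 ≈ 190980 N·m (5 s.f.)

190980 N·m


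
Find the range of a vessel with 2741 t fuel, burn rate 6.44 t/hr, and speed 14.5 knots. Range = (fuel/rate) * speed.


Formula: endurance = fuel / rate; range = endurance * speed
Step 1 — endurance = 2741 / 6.44 = 425.6211 hours
Step 2 — range = 425.6211 * 14.5 ≈ 6171.5 nautical miles (5 s.f.)

6171.5 NM


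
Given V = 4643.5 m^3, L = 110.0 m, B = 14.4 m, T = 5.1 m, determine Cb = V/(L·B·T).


Formula: Cb = V / (L * B * T)
Step 1 — L * B * T = 110.0 * 14.4 * 5.1 = 8078.4 m^3
Step 2 — Cb = 4643.5 / 8078.4 ≈ 0.57480 (5 s.f.)

0.57480


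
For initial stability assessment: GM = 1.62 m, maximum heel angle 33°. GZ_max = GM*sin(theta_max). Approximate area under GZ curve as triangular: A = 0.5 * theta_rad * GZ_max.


Formula: GZ_max = GM * sin(theta); Area = 0.5 * theta_rad * GZ_max
Step 1 — GZ_max = 1.62 * sin(33°) = 1.62 * 0.544639 = 0.882315 m
Step 2 — theta_rad = 33 * pi/180 = 0.575959 rad
Step 3 — Area = 0.5 * 0.575959 * 0.882315 ≈ 0.25409 m·rad (5 s.f.)

0.25409 m·rad


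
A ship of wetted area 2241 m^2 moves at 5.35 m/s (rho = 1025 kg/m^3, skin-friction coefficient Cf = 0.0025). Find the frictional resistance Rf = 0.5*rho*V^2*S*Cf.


Formula: Rf = 0.5 * rho * V^2 * S * Cf
Step 1 — V^2 = 5.35^2 = 28.6225
Step 2 — 0.5 * rho * V^2 = 0.5 * 1025 * 28.6225 = 14669.03125
Step 3 — Rf = 14669.03125 * 2241 * 0.0025 ≈ 82183 N (5 s.f.)

82183 N


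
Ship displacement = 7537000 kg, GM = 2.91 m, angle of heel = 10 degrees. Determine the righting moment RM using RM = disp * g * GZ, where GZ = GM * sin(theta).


Formula: GZ = GM * sin(theta); RM = disp * g * GZ
Step 1 — GZ = 2.91 * sin(10°) = 2.91 * 0.173648 = 0.505316 m
Step 2 — RM = 7537000 * 9.81 * 0.505316 ≈ 37362000 N·m (5 s.f.)

37362000 N·m


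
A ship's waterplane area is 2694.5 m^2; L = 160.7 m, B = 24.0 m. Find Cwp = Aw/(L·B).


Formula: Cwp = Aw / (L * B)
Step 1 — L * B = 160.7 * 24.0 = 3856.8 m^2
Step 2 — Cwp = 2694.5 / 3856.8 ≈ 0.69864 (5 s.f.)

0.69864


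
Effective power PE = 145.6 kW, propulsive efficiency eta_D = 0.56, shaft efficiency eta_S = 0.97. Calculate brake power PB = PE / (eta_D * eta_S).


Formula: PB = PE / (eta_D * eta_S)
Step 1 — combined efficiency = eta_D * eta_S = 0.56 * 0.97 = 0.5432
Step 2 — PB = 145.6 / 0.5432 ≈ 268.04 kW (5 s.f.)

268.04 kW


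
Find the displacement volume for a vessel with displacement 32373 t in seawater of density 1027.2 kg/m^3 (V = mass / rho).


Formula: V = mass / rho
Step 1 — convert tonnes to kg: 32373 t * 1000 = 32373000 kg
Step 2 — V = 32373000 / 1027.2 ≈ 31516 m^3 (5 s.f.)

31516 m^3


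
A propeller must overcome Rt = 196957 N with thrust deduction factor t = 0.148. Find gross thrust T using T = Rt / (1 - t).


Formula: T = Rt / (1 - t)
Step 1 — (1 - t) = 1 - 0.148 = 0.852
Step 2 — T = 196957 / 0.852 ≈ 231170 N (5 s.f.)

231170 N


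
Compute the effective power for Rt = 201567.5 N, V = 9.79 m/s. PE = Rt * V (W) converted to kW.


Formula: PE = Rt * V / 1000 (kW)
Step 1 — PE (W) = 201567.5 * 9.79 = 1973345.825 W
Step 2 — PE (kW) = 1973345.825 / 1000 ≈ 1973.3 kW (5 s.f.)

1973.3 kW


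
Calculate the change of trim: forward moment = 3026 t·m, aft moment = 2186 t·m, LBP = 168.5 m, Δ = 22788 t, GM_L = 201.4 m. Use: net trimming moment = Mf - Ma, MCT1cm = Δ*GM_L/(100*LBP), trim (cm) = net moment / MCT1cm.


Formula: net trimming moment = Mf - Ma; MCT1cm = Δ*GM_L/(100*LBP); trim = net moment / MCT1cm
Step 1 — net trimming moment = 3026 - 2186 = 840 t·m
Step 2 — MCT1cm = 22788 * 201.4 / (100 * 168.5) = 272.3741 t·m/cm
Step 3 — trim = 840 / 272.3741 ≈ 3.0840 cm (5 s.f.)

3.0840 cm


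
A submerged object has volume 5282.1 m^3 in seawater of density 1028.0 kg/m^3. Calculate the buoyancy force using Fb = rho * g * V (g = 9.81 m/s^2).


Formula: Fb = rho * g * V
Substituting: Fb = 1028.0 * 9.81 * 5282.1
Intermediate: 1028.0 * 9.81 = 10084.68
Result: Fb = 10084.68 * 5282.1 ≈ 53268000 N (5 s.f.)

53268000 N


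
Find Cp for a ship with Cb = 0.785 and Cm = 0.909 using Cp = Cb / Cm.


Formula: Cp = Cb / Cm
Substituting: Cp = 0.785 / 0.909
Result: Cp ≈ 0.86359 (5 s.f.)

0.86359


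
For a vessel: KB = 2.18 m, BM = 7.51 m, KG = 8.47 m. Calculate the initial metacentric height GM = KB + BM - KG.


Formula: GM = KB + BM - KG
Step 1 — KM = KB + BM = 2.18 + 7.51 = 9.69 m
Step 2 — GM = KM - KG = 9.69 - 8.47 = 1.22 m

1.22 m


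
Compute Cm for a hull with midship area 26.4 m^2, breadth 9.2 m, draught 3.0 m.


Formula: Cm = Am / (B * T)
Step 1 — B * T = 9.2 * 3.0 = 27.6 m^2
Step 2 — Cm = 26.4 / 27.6 ≈ 0.95652 (5 s.f.)

0.95652


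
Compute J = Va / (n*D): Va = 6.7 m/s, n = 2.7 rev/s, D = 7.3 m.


Formula: J = Va / (n * D)
Step 1 — n * D = 2.7 * 7.3 = 19.71
Step 2 — J = 6.7 / 19.71 ≈ 0.33993 (5 s.f.)

0.33993


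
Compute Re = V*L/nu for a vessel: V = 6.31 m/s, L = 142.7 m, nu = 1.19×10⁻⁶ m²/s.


Formula: Re = V * L / nu
Step 1 — V * L = 6.31 * 142.7 = 900.437 m^2/s
Step 2 — Re = 900.437 / 1.19e-6 = 7.57e+08

7.57e+08


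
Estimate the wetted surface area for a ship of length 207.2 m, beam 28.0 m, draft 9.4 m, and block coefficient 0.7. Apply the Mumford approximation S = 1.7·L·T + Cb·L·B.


Formula: S = 1.7*L*T + V/T with V = Cb*L*B*T, i.e. S = L * (1.7*T + Cb*B)
Step 1 — 1.7*T = 1.7 * 9.4 = 15.98 m
Step 2 — Cb*B = 0.7 * 28.0 = 19.6 m
Step 3 — 1.7*T + Cb*B = 15.98 + 19.6 = 35.58 m
Step 4 — S = 207.2 * 35.58 ≈ 7372.2 m^2 (5 s.f.)

7372.2 m^2


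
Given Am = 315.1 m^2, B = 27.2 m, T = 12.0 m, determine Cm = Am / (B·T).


Formula: Cm = Am / (B * T)
Step 1 — B * T = 27.2 * 12.0 = 326.4 m^2
Step 2 — Cm = 315.1 / 326.4 ≈ 0.96538 (5 s.f.)

0.96538


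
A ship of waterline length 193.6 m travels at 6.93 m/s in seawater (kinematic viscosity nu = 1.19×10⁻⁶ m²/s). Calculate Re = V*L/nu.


Formula: Re = V * L / nu
Step 1 — V * L = 6.93 * 193.6 = 1341.648 m^2/s
Step 2 — Re = 1341.648 / 1.19e-6 = 1.13e+09

1.13e+09


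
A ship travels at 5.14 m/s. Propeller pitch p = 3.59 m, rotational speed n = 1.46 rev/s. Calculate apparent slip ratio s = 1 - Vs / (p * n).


Formula: s = 1 - Vs / (p * n)
Step 1 — p * n = 3.59 * 1.46 = 5.2414
Step 2 — Vs / (p*n) = 5.14 / 5.2414 = 0.980654 (6 d.p.)
Step 3 — s = 1 - 0.980654 = 0.019346

0.019346


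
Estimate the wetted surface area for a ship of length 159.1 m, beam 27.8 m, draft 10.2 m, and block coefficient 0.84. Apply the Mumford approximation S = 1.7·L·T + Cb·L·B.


Formula: S = 1.7*L*T + V/T with V = Cb*L*B*T, i.e. S = L * (1.7*T + Cb*B)
Step 1 — 1.7*T = 1.7 * 10.2 = 17.34 m
Step 2 — Cb*B = 0.84 * 27.8 = 23.352 m
Step 3 — 1.7*T + Cb*B = 17.34 + 23.352 = 40.692 m
Step 4 — S = 159.1 * 40.692 ≈ 6474.1 m^2 (5 s.f.)

6474.1 m^2


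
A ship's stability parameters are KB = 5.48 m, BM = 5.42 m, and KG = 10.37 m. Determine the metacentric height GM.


Formula: GM = KB + BM - KG
Step 1 — KM = KB + BM = 5.48 + 5.42 = 10.9 m
Step 2 — GM = KM - KG = 10.9 - 10.37 = 0.53 m

0.53 m


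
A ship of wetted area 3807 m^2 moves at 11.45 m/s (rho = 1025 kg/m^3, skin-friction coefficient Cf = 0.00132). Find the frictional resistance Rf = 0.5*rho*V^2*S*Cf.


Formula: Rf = 0.5 * rho * V^2 * S * Cf
Step 1 — V^2 = 11.45^2 = 131.1025
Step 2 — 0.5 * rho * V^2 = 0.5 * 1025 * 131.1025 = 67190.03125
Step 3 — Rf = 67190.03125 * 3807 * 0.00132 ≈ 337650 N (5 s.f.)

337650 N


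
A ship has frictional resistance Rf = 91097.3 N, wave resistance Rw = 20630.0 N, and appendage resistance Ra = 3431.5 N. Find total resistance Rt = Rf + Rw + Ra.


Formula: Rt = Rf + Rw + Ra
Substituting: Rt = 91097.3 + 20630.0 + 3431.5
Result: Rt = 115158.8 N

115158.8 N


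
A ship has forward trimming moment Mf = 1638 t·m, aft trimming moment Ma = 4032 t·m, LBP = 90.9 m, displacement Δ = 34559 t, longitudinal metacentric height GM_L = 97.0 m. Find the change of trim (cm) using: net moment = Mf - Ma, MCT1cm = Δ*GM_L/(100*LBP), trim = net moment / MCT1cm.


Formula: net trimming moment = Mf - Ma; MCT1cm = Δ*GM_L/(100*LBP); trim = net moment / MCT1cm
Step 1 — net trimming moment = 1638 - 4032 = -2394 t·m
Step 2 — MCT1cm = 34559 * 97.0 / (100 * 90.9) = 368.7814 t·m/cm
Step 3 — trim = -2394 / 368.7814 ≈ -6.4917 cm (5 s.f.)

-6.4917 cm


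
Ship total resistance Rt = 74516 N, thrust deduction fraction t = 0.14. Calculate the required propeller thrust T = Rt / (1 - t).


Formula: T = Rt / (1 - t)
Step 1 — (1 - t) = 1 - 0.14 = 0.86
Step 2 — T = 74516 / 0.86 ≈ 86647 N (5 s.f.)

86647 N


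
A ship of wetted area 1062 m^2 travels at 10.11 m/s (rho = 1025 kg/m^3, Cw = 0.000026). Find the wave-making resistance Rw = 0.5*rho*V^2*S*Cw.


Formula: Rw = 0.5 * rho * V^2 * S * Cw
Step 1 — V^2 = 10.11^2 = 102.2121
Step 2 — 0.5 * rho * V^2 = 0.5 * 1025 * 102.2121 = 52383.70125
Step 3 — Rw = 52383.70125 * 1062 * 0.000026 ≈ 1446.4 N (5 s.f.)

1446.4 N


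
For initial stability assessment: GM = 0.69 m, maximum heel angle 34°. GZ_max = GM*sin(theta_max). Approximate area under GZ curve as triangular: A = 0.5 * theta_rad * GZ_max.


Formula: GZ_max = GM * sin(theta); Area = 0.5 * theta_rad * GZ_max
Step 1 — GZ_max = 0.69 * sin(34°) = 0.69 * 0.559193 = 0.385843 m
Step 2 — theta_rad = 34 * pi/180 = 0.593412 rad
Step 3 — Area = 0.5 * 0.593412 * 0.385843 ≈ 0.11448 m·rad (5 s.f.)

0.11448 m·rad


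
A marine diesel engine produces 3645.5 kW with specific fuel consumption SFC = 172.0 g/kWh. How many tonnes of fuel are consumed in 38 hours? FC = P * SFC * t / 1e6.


Formula: FC (tonnes) = P * SFC * t / 1,000,000
Step 1 — P * SFC * t = 3645.5 * 172.0 * 38 = 23826988.0 g
Step 2 — FC (tonnes) = 23826988.0 / 1,000,000 ≈ 23.827 tonnes (5 s.f.)

23.827 tonnes


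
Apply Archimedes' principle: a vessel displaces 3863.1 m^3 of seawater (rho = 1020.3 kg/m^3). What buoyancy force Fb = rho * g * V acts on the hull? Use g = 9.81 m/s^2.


Formula: Fb = rho * g * V
Substituting: Fb = 1020.3 * 9.81 * 3863.1
Intermediate: 1020.3 * 9.81 = 10009.143
Result: Fb = 10009.143 * 3863.1 ≈ 38666000 N (5 s.f.)

38666000 N


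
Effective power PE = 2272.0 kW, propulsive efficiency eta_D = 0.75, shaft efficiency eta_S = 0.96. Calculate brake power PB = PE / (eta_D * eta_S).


Formula: PB = PE / (eta_D * eta_S)
Step 1 — combined efficiency = eta_D * eta_S = 0.75 * 0.96 = 0.72
Step 2 — PB = 2272.0 / 0.72 ≈ 3155.6 kW (5 s.f.)

3155.6 kW


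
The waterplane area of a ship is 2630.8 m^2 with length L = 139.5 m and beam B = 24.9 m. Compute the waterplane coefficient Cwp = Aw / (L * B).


Formula: Cwp = Aw / (L * B)
Step 1 — L * B = 139.5 * 24.9 = 3473.55 m^2
Step 2 — Cwp = 2630.8 / 3473.55 ≈ 0.75738 (5 s.f.)

0.75738


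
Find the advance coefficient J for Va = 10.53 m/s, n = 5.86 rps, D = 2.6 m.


Formula: J = Va / (n * D)
Step 1 — n * D = 5.86 * 2.6 = 15.236
Step 2 — J = 10.53 / 15.236 ≈ 0.69113 (5 s.f.)

0.69113


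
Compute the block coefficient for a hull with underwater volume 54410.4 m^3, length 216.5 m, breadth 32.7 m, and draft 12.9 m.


Formula: Cb = V / (L * B * T)
Step 1 — L * B * T = 216.5 * 32.7 * 12.9 = 91326.195 m^3
Step 2 — Cb = 54410.4 / 91326.195 ≈ 0.59578 (5 s.f.)

0.59578


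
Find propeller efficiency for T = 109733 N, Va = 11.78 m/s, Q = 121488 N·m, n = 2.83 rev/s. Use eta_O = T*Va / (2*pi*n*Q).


Formula: eta = T * Va / (2 * pi * n * Q)
Step 1 — numerator = T * Va = 109733 * 11.78 = 1292654.74
Step 2 — 2 * pi * n = 2 * pi * 2.83 = 17.781414
Step 3 — denominator = 17.781414 * 121488 = 2160228.42
Step 4 — eta = 1292654.74 / 2160228.42 ≈ 0.59839 (5 s.f.)

0.59839


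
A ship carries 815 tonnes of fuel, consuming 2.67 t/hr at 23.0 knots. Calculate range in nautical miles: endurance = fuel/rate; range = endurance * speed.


Formula: endurance = fuel / rate; range = endurance * speed
Step 1 — endurance = 815 / 2.67 = 305.2434 hours
Step 2 — range = 305.2434 * 23.0 ≈ 7020.6 nautical miles (5 s.f.)

7020.6 NM


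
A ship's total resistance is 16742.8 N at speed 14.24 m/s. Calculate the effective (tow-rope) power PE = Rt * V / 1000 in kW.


Formula: PE = Rt * V / 1000 (kW)
Step 1 — PE (W) = 16742.8 * 14.24 = 238417.472 W
Step 2 — PE (kW) = 238417.472 / 1000 ≈ 238.42 kW (5 s.f.)

238.42 kW


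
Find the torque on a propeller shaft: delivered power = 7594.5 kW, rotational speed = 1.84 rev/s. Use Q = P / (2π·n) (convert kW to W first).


Formula: Q = P_W / (2 * pi * n)
Step 1 — P_W = 7594.5 kW * 1000 = 7594500.0 W
Step 2 — 2 * pi * n = 2 * pi * 1.84 = 11.561061
Step 3 — Q = 7594500.0 / 11.561061 ≈ 656900 N·m (5 s.f.)

656900 N·m


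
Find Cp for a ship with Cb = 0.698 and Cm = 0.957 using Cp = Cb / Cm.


Formula: Cp = Cb / Cm
Substituting: Cp = 0.698 / 0.957
Result: Cp ≈ 0.72936 (5 s.f.)

0.72936


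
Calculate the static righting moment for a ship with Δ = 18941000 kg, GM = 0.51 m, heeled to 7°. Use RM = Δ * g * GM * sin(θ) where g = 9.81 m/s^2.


Formula: GZ = GM * sin(theta); RM = disp * g * GZ
Step 1 — GZ = 0.51 * sin(7°) = 0.51 * 0.121869 = 0.062153 m
Step 2 — RM = 18941000 * 9.81 * 0.062153 ≈ 11549000 N·m (5 s.f.)

11549000 N·m


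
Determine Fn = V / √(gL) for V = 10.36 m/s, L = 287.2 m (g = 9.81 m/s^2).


Formula: Fn = V / sqrt(g * L)
Step 1 — g * L = 9.81 * 287.2 = 2817.432
Step 2 — sqrt(g * L) = sqrt(2817.432) = 53.079488
Step 3 — Fn = 10.36 / 53.079488 ≈ 0.19518 (5 s.f.)

0.19518


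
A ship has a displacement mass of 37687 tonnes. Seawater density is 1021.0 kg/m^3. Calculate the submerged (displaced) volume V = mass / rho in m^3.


Formula: V = mass / rho
Step 1 — convert tonnes to kg: 37687 t * 1000 = 37687000 kg
Step 2 — V = 37687000 / 1021.0 ≈ 36912 m^3 (5 s.f.)

36912 m^3
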